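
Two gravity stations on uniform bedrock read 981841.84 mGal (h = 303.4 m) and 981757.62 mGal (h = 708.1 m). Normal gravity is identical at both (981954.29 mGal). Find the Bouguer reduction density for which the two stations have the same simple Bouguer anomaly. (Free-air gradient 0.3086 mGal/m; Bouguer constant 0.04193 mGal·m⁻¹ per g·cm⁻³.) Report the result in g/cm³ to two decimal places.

Δg_obs = 981757.62 − 981841.84 = -84.22 mGal over Δh = 708.1 − 303.4 = 404.7 m
Equal Bouguer anomalies ⇒ Δg_obs + (0.3086 − 0.04193ρ)·Δh = 0
0.3086 − 0.04193ρ = −Δg_obs/Δh = 0.20810
ρ = (0.3086 − 0.20810) / 0.04193 = 2.40 g/cm³

2.40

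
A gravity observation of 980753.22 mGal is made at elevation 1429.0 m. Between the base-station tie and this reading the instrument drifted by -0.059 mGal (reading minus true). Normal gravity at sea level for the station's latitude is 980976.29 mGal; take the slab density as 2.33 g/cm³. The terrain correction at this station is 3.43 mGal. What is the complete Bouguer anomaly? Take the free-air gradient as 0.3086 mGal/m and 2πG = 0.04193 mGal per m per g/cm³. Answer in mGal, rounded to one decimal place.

Drift-corrected reading = 980753.22 − (-0.059) = 980753.279 mGal
Free-air correction = 0.3086 × 1429.0 = 440.99 mGal
Free-air anomaly = 980753.279 − 980976.29 + (440.99) = 217.979 mGal
Bouguer slab correction = 0.04193 × 2.33 × 1429.0 = 139.61 mGal
Simple Bouguer anomaly = 217.979 − (139.61) = 78.369 mGal
Complete Bouguer anomaly = 78.369 + 3.43 = 81.799 mGal

81.8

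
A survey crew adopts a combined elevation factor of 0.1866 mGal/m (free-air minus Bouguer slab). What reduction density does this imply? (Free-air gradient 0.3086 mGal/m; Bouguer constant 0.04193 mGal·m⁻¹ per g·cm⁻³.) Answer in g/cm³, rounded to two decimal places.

0.1866 = 0.3086 − 0.04193 × ρ
ρ = (0.3086 − 0.1866) / 0.04193 = 2.91 g/cm³

2.91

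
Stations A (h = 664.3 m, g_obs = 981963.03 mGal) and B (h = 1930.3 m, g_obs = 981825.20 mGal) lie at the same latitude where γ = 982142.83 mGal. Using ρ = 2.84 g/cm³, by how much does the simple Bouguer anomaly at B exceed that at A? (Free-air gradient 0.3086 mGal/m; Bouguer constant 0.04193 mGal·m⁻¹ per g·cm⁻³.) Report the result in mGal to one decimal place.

Δg_SB(A) = 981963.03 − 982142.83 + 0.3086×664.3 − 0.04193×2.84×664.3 = -53.90 mGal
Δg_SB(B) = 981825.20 − 982142.83 + 0.3086×1930.3 − 0.04193×2.84×1930.3 = 48.20 mGal
Difference = 48.20 − (-53.90) = 102.10 mGal

102.1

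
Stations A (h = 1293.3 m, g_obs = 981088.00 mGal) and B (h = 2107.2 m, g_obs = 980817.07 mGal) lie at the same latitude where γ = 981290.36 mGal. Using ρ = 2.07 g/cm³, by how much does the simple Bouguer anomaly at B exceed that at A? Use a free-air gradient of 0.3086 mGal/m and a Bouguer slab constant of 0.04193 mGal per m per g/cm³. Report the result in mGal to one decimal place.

-90.4

Δg_SB(A) = 981088.00 − 981290.36 + 0.3086×1293.3 − 0.04193×2.07×1293.3 = 84.50 mGal
Δg_SB(B) = 980817.07 − 981290.36 + 0.3086×2107.2 − 0.04193×2.07×2107.2 = -5.90 mGal
Difference = -5.90 − (84.50) = -90.40 mGal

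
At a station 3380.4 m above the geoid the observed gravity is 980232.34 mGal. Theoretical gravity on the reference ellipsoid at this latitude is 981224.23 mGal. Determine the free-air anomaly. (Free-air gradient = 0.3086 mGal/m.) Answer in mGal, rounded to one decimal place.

51.3

Free-air correction = 0.3086 × 3380.4 = 1043.19 mGal
Free-air anomaly = 980232.34 − 981224.23 + (1043.19) = 51.30 mGal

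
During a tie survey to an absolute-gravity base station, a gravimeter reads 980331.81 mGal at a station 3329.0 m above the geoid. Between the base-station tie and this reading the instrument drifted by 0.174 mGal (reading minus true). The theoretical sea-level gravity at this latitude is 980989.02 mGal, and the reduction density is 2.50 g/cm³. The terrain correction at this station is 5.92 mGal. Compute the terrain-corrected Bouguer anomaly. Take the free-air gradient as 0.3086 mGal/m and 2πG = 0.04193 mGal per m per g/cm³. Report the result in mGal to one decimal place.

Drift-corrected reading = 980331.81 − (0.174) = 980331.636 mGal
Free-air correction = 0.3086 × 3329.0 = 1027.33 mGal
Free-air anomaly = 980331.636 − 980989.02 + (1027.33) = 369.946 mGal
Bouguer slab correction = 0.04193 × 2.50 × 3329.0 = 348.96 mGal
Simple Bouguer anomaly = 369.946 − (348.96) = 20.986 mGal
Complete Bouguer anomaly = 20.986 + 5.92 = 26.906 mGal

26.9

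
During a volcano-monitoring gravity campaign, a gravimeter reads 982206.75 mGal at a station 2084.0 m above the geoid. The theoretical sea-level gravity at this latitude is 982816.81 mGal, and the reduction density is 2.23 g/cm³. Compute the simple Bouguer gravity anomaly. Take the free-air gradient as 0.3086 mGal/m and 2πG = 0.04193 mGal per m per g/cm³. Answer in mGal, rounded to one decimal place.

Free-air correction = 0.3086 × 2084.0 = 643.12 mGal
Free-air anomaly = 982206.75 − 982816.81 + (643.12) = 33.06 mGal
Bouguer slab correction = 0.04193 × 2.23 × 2084.0 = 194.86 mGal
Simple Bouguer anomaly = 33.06 − (194.86) = -161.80 mGal

-161.8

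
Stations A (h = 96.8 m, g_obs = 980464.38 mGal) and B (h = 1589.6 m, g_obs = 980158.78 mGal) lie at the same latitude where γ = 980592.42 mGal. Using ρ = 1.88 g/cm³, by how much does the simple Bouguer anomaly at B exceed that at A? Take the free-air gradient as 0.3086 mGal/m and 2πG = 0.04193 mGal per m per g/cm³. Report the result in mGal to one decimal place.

Δg_SB(A) = 980464.38 − 980592.42 + 0.3086×96.8 − 0.04193×1.88×96.8 = -105.80 mGal
Δg_SB(B) = 980158.78 − 980592.42 + 0.3086×1589.6 − 0.04193×1.88×1589.6 = -68.40 mGal
Difference = -68.40 − (-105.80) = 37.40 mGal

37.4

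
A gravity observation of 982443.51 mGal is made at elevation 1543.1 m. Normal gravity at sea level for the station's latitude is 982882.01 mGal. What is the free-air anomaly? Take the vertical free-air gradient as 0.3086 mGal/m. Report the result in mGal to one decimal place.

Free-air correction = 0.3086 × 1543.1 = 476.20 mGal
Free-air anomaly = 982443.51 − 982882.01 + (476.20) = 37.70 mGal

37.7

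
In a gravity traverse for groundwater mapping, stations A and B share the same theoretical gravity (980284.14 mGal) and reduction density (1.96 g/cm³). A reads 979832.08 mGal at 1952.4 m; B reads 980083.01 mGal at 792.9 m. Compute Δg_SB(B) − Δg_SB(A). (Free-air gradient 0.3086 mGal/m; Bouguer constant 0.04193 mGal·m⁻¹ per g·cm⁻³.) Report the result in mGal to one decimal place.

-11.6

Δg_SB(A) = 979832.08 − 980284.14 + 0.3086×1952.4 − 0.04193×1.96×1952.4 = -10.00 mGal
Δg_SB(B) = 980083.01 − 980284.14 + 0.3086×792.9 − 0.04193×1.96×792.9 = -21.60 mGal
Difference = -21.60 − (-10.00) = -11.60 mGal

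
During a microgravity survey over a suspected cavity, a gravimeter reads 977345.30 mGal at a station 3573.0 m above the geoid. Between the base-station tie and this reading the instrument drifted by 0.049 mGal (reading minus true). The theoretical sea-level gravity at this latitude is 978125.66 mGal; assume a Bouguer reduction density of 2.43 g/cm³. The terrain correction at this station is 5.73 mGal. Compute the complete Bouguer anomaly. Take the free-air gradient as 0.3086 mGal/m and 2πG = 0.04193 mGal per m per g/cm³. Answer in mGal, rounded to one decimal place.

-36.1

Drift-corrected reading = 977345.30 − (0.049) = 977345.251 mGal
Free-air correction = 0.3086 × 3573.0 = 1102.63 mGal
Free-air anomaly = 977345.251 − 978125.66 + (1102.63) = 322.221 mGal
Bouguer slab correction = 0.04193 × 2.43 × 3573.0 = 364.05 mGal
Simple Bouguer anomaly = 322.221 − (364.05) = -41.829 mGal
Complete Bouguer anomaly = -41.829 + 5.73 = -36.099 mGal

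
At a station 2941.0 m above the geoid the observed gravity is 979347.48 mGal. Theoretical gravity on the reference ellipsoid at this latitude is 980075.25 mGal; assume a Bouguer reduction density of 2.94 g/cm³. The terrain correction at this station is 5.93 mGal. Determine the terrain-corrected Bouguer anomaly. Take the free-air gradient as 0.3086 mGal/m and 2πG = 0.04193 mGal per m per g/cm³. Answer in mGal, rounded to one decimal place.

Free-air correction = 0.3086 × 2941.0 = 907.59 mGal
Free-air anomaly = 979347.48 − 980075.25 + (907.59) = 179.82 mGal
Bouguer slab correction = 0.04193 × 2.94 × 2941.0 = 362.55 mGal
Simple Bouguer anomaly = 179.82 − (362.55) = -182.73 mGal
Complete Bouguer anomaly = -182.73 + 5.93 = -176.80 mGal

-176.8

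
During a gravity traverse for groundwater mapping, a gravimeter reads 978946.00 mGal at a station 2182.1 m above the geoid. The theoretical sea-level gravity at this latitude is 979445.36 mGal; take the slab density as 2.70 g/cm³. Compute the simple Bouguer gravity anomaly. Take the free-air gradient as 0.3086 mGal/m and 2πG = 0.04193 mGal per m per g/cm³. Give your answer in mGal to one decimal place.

Free-air correction = 0.3086 × 2182.1 = 673.40 mGal
Free-air anomaly = 978946.00 − 979445.36 + (673.40) = 174.04 mGal
Bouguer slab correction = 0.04193 × 2.70 × 2182.1 = 247.04 mGal
Simple Bouguer anomaly = 174.04 − (247.04) = -73.00 mGal

-73.0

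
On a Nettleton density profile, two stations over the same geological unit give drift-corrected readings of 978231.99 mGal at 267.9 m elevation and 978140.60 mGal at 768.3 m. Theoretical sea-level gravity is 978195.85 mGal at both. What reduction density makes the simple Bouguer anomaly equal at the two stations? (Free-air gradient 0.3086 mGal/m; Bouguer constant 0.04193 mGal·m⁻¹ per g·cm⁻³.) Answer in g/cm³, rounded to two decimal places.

Δg_obs = 978140.60 − 978231.99 = -91.39 mGal over Δh = 768.3 − 267.9 = 500.4 m
Equal Bouguer anomalies ⇒ Δg_obs + (0.3086 − 0.04193ρ)·Δh = 0
0.3086 − 0.04193ρ = −Δg_obs/Δh = 0.18263
ρ = (0.3086 − 0.18263) / 0.04193 = 3.00 g/cm³

3.00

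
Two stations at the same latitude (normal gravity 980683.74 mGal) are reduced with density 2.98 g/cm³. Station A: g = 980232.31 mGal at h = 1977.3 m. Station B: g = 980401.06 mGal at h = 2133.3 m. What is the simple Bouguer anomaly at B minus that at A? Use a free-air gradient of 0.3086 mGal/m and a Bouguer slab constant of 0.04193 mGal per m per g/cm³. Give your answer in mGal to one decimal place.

197.4

Δg_SB(A) = 980232.31 − 980683.74 + 0.3086×1977.3 − 0.04193×2.98×1977.3 = -88.30 mGal
Δg_SB(B) = 980401.06 − 980683.74 + 0.3086×2133.3 − 0.04193×2.98×2133.3 = 109.10 mGal
Difference = 109.10 − (-88.30) = 197.40 mGal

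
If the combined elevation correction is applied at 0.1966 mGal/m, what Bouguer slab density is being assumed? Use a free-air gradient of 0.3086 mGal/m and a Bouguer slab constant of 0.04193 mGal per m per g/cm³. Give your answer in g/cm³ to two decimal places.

2.67

0.1966 = 0.3086 − 0.04193 × ρ
ρ = (0.3086 − 0.1966) / 0.04193 = 2.67 g/cm³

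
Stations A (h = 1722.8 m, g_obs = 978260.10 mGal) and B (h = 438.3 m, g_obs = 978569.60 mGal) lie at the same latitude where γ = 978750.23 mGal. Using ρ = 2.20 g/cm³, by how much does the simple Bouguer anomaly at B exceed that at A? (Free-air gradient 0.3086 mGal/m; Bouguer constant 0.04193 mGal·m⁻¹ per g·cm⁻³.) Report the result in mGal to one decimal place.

Δg_SB(A) = 978260.10 − 978750.23 + 0.3086×1722.8 − 0.04193×2.20×1722.8 = -117.40 mGal
Δg_SB(B) = 978569.60 − 978750.23 + 0.3086×438.3 − 0.04193×2.20×438.3 = -85.80 mGal
Difference = -85.80 − (-117.40) = 31.60 mGal

31.6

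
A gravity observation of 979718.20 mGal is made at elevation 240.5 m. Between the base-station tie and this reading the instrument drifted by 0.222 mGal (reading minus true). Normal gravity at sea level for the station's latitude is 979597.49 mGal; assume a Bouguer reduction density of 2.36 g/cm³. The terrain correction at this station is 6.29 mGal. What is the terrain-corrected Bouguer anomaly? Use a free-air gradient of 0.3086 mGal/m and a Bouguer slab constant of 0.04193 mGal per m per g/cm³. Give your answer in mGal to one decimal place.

Drift-corrected reading = 979718.20 − (0.222) = 979717.978 mGal
Free-air correction = 0.3086 × 240.5 = 74.22 mGal
Free-air anomaly = 979717.978 − 979597.49 + (74.22) = 194.708 mGal
Bouguer slab correction = 0.04193 × 2.36 × 240.5 = 23.80 mGal
Simple Bouguer anomaly = 194.708 − (23.80) = 170.908 mGal
Complete Bouguer anomaly = 170.908 + 6.29 = 177.198 mGal

177.2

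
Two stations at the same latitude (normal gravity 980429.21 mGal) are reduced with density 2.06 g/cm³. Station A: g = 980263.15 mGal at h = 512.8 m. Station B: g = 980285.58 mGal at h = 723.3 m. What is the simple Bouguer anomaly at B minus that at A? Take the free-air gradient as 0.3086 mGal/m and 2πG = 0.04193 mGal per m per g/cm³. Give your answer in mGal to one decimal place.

Δg_SB(A) = 980263.15 − 980429.21 + 0.3086×512.8 − 0.04193×2.06×512.8 = -52.10 mGal
Δg_SB(B) = 980285.58 − 980429.21 + 0.3086×723.3 − 0.04193×2.06×723.3 = 17.10 mGal
Difference = 17.10 − (-52.10) = 69.20 mGal

69.2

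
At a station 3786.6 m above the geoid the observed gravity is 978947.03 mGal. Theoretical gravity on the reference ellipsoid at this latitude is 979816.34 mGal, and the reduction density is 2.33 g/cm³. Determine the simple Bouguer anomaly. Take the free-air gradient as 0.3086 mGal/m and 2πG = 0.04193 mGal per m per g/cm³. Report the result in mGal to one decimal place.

-70.7

Free-air correction = 0.3086 × 3786.6 = 1168.54 mGal
Free-air anomaly = 978947.03 − 979816.34 + (1168.54) = 299.23 mGal
Bouguer slab correction = 0.04193 × 2.33 × 3786.6 = 369.94 mGal
Simple Bouguer anomaly = 299.23 − (369.94) = -70.71 mGal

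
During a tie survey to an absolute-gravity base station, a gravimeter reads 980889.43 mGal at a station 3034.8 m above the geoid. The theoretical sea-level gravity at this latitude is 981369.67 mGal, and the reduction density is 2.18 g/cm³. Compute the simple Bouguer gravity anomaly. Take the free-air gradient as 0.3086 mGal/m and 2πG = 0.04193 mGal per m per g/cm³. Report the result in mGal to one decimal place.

178.9

Free-air correction = 0.3086 × 3034.8 = 936.54 mGal
Free-air anomaly = 980889.43 − 981369.67 + (936.54) = 456.30 mGal
Bouguer slab correction = 0.04193 × 2.18 × 3034.8 = 277.40 mGal
Simple Bouguer anomaly = 456.30 − (277.40) = 178.90 mGal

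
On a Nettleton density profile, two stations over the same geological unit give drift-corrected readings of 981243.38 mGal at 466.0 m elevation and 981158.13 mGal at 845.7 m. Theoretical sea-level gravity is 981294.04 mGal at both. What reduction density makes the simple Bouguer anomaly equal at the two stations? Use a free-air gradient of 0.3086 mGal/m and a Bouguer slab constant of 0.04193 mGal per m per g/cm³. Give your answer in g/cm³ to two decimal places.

Δg_obs = 981158.13 − 981243.38 = -85.25 mGal over Δh = 845.7 − 466.0 = 379.7 m
Equal Bouguer anomalies ⇒ Δg_obs + (0.3086 − 0.04193ρ)·Δh = 0
0.3086 − 0.04193ρ = −Δg_obs/Δh = 0.22452
ρ = (0.3086 − 0.22452) / 0.04193 = 2.01 g/cm³

2.01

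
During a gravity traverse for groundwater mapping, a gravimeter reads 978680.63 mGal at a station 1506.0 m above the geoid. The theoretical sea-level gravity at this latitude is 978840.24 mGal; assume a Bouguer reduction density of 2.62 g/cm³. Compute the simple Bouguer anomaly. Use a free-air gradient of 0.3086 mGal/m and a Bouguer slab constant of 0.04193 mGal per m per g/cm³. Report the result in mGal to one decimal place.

139.7

Free-air correction = 0.3086 × 1506.0 = 464.75 mGal
Free-air anomaly = 978680.63 − 978840.24 + (464.75) = 305.14 mGal
Bouguer slab correction = 0.04193 × 2.62 × 1506.0 = 165.44 mGal
Simple Bouguer anomaly = 305.14 − (165.44) = 139.70 mGal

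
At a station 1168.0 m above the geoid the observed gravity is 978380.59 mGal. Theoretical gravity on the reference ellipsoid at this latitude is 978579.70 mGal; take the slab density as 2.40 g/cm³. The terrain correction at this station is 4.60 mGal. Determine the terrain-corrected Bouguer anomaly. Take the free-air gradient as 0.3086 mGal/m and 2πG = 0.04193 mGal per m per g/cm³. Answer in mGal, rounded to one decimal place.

48.4

Free-air correction = 0.3086 × 1168.0 = 360.44 mGal
Free-air anomaly = 978380.59 − 978579.70 + (360.44) = 161.33 mGal
Bouguer slab correction = 0.04193 × 2.40 × 1168.0 = 117.54 mGal
Simple Bouguer anomaly = 161.33 − (117.54) = 43.79 mGal
Complete Bouguer anomaly = 43.79 + 4.60 = 48.39 mGal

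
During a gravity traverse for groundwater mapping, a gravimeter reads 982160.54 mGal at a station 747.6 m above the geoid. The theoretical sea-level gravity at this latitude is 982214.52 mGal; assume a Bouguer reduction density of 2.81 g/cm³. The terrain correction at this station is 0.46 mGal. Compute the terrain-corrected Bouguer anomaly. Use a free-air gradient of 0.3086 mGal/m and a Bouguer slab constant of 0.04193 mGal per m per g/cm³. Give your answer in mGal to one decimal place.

Free-air correction = 0.3086 × 747.6 = 230.71 mGal
Free-air anomaly = 982160.54 − 982214.52 + (230.71) = 176.73 mGal
Bouguer slab correction = 0.04193 × 2.81 × 747.6 = 88.08 mGal
Simple Bouguer anomaly = 176.73 − (88.08) = 88.65 mGal
Complete Bouguer anomaly = 88.65 + 0.46 = 89.11 mGal

89.1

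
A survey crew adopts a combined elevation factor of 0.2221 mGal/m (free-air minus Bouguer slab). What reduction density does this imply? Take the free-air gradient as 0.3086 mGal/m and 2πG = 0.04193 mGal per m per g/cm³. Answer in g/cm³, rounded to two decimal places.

2.06

0.2221 = 0.3086 − 0.04193 × ρ
ρ = (0.3086 − 0.2221) / 0.04193 = 2.06 g/cm³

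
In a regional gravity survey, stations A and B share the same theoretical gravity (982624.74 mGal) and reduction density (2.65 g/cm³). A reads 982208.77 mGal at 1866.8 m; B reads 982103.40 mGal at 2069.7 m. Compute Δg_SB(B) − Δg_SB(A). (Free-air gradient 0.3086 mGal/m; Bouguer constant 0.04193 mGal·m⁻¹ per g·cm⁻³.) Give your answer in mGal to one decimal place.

Δg_SB(A) = 982208.77 − 982624.74 + 0.3086×1866.8 − 0.04193×2.65×1866.8 = -47.30 mGal
Δg_SB(B) = 982103.40 − 982624.74 + 0.3086×2069.7 − 0.04193×2.65×2069.7 = -112.60 mGal
Difference = -112.60 − (-47.30) = -65.30 mGal

-65.3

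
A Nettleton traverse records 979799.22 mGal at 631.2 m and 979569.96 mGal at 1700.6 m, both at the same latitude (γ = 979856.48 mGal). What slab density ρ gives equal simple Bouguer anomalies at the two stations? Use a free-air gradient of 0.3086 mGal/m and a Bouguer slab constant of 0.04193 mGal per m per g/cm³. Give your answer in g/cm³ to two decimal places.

Δg_obs = 979569.96 − 979799.22 = -229.26 mGal over Δh = 1700.6 − 631.2 = 1069.4 m
Equal Bouguer anomalies ⇒ Δg_obs + (0.3086 − 0.04193ρ)·Δh = 0
0.3086 − 0.04193ρ = −Δg_obs/Δh = 0.21438
ρ = (0.3086 − 0.21438) / 0.04193 = 2.25 g/cm³

2.25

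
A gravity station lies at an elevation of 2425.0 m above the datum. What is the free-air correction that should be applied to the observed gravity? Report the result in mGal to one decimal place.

748.4

Free-air correction = 0.3086 × 2425.0 = 748.4 mGal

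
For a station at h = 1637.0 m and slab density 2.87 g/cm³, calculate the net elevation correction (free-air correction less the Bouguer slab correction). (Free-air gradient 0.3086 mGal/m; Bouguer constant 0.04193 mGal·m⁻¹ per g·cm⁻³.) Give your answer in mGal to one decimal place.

Combined gradient = 0.3086 − 0.04193 × 2.87 = 0.1882609 mGal/m
Combined elevation correction = 0.1882609 × 1637.0 = 308.2 mGal

308.2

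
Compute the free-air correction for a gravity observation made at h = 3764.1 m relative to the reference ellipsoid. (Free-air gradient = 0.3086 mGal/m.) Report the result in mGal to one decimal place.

Free-air correction = 0.3086 × 3764.1 = 1161.6 mGal

1161.6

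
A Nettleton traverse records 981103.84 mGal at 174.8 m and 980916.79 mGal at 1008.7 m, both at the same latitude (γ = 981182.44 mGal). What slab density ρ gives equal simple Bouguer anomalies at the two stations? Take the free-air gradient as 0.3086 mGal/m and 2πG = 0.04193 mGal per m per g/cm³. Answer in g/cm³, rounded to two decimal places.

Δg_obs = 980916.79 − 981103.84 = -187.05 mGal over Δh = 1008.7 − 174.8 = 833.9 m
Equal Bouguer anomalies ⇒ Δg_obs + (0.3086 − 0.04193ρ)·Δh = 0
0.3086 − 0.04193ρ = −Δg_obs/Δh = 0.22431
ρ = (0.3086 − 0.22431) / 0.04193 = 2.01 g/cm³

2.01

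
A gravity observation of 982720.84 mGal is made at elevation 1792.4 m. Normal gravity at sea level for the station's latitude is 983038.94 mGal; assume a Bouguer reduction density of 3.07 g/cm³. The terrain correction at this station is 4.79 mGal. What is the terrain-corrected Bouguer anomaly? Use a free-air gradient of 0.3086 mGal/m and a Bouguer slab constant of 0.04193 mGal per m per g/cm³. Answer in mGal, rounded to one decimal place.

9.1

Free-air correction = 0.3086 × 1792.4 = 553.13 mGal
Free-air anomaly = 982720.84 − 983038.94 + (553.13) = 235.03 mGal
Bouguer slab correction = 0.04193 × 3.07 × 1792.4 = 230.73 mGal
Simple Bouguer anomaly = 235.03 − (230.73) = 4.30 mGal
Complete Bouguer anomaly = 4.30 + 4.79 = 9.09 mGal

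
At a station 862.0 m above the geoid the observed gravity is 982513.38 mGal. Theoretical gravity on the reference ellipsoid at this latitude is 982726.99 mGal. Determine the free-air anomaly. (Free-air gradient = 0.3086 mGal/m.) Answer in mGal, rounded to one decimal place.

Free-air correction = 0.3086 × 862.0 = 266.01 mGal
Free-air anomaly = 982513.38 − 982726.99 + (266.01) = 52.40 mGal

52.4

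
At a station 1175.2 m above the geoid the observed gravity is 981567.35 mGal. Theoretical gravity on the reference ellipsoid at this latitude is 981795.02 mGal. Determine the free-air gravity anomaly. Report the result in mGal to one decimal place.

135.0

Free-air correction = 0.3086 × 1175.2 = 362.67 mGal
Free-air anomaly = 981567.35 − 981795.02 + (362.67) = 135.00 mGal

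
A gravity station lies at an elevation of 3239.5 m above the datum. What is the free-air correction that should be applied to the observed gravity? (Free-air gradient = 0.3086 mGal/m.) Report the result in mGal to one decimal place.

999.7

Free-air correction = 0.3086 × 3239.5 = 999.7 mGal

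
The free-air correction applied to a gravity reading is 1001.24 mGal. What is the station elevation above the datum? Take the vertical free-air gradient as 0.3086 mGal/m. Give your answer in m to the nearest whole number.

h = 1001.24 / 0.3086 = 3244.46 m

3244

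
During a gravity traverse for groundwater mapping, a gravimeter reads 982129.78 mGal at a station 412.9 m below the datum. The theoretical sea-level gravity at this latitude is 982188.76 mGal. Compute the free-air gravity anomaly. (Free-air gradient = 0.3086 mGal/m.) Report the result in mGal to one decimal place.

-186.4

Free-air correction = 0.3086 × -412.9 = -127.42 mGal
Free-air anomaly = 982129.78 − 982188.76 + (-127.42) = -186.40 mGal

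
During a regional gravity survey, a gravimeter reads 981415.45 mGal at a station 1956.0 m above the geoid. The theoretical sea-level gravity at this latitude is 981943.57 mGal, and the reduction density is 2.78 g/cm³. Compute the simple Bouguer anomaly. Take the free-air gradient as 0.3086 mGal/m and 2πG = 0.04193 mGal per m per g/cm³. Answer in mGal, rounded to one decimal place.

-152.5

Free-air correction = 0.3086 × 1956.0 = 603.62 mGal
Free-air anomaly = 981415.45 − 981943.57 + (603.62) = 75.50 mGal
Bouguer slab correction = 0.04193 × 2.78 × 1956.0 = 228.00 mGal
Simple Bouguer anomaly = 75.50 − (228.00) = -152.50 mGal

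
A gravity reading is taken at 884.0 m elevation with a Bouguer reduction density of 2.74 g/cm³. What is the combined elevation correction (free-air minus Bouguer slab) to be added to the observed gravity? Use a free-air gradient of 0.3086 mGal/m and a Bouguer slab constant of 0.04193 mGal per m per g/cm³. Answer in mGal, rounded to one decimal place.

Combined gradient = 0.3086 − 0.04193 × 2.74 = 0.1937118 mGal/m
Combined elevation correction = 0.1937118 × 884.0 = 171.2 mGal

171.2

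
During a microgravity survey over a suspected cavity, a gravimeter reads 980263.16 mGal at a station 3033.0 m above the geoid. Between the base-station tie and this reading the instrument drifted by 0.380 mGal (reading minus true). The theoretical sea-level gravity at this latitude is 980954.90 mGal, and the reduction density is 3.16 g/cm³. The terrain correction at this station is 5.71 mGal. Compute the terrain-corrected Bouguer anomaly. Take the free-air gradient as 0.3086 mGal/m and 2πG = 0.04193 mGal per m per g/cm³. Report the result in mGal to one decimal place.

-152.3

Drift-corrected reading = 980263.16 − (0.380) = 980262.780 mGal
Free-air correction = 0.3086 × 3033.0 = 935.98 mGal
Free-air anomaly = 980262.780 − 980954.90 + (935.98) = 243.860 mGal
Bouguer slab correction = 0.04193 × 3.16 × 3033.0 = 401.87 mGal
Simple Bouguer anomaly = 243.860 − (401.87) = -158.010 mGal
Complete Bouguer anomaly = -158.010 + 5.71 = -152.300 mGal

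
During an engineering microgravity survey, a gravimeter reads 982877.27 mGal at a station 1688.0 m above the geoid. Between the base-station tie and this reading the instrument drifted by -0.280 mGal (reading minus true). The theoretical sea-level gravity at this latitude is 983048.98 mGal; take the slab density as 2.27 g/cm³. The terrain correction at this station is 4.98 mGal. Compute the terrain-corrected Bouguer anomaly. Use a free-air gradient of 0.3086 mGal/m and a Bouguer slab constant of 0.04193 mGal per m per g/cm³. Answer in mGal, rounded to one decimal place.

193.8

Drift-corrected reading = 982877.27 − (-0.280) = 982877.550 mGal
Free-air correction = 0.3086 × 1688.0 = 520.92 mGal
Free-air anomaly = 982877.550 − 983048.98 + (520.92) = 349.490 mGal
Bouguer slab correction = 0.04193 × 2.27 × 1688.0 = 160.67 mGal
Simple Bouguer anomaly = 349.490 − (160.67) = 188.820 mGal
Complete Bouguer anomaly = 188.820 + 4.98 = 193.800 mGal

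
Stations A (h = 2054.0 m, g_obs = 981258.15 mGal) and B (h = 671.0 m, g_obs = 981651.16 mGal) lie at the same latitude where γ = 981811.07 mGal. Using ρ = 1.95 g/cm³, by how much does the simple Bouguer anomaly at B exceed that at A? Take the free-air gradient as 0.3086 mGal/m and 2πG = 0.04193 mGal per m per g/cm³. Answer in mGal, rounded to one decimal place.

79.3

Δg_SB(A) = 981258.15 − 981811.07 + 0.3086×2054.0 − 0.04193×1.95×2054.0 = -87.00 mGal
Δg_SB(B) = 981651.16 − 981811.07 + 0.3086×671.0 − 0.04193×1.95×671.0 = -7.70 mGal
Difference = -7.70 − (-87.00) = 79.30 mGal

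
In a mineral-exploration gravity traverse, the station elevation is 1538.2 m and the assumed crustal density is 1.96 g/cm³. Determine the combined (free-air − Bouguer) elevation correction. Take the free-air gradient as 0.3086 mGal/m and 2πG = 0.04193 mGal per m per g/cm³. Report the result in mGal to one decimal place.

348.3

Combined gradient = 0.3086 − 0.04193 × 1.96 = 0.2264172 mGal/m
Combined elevation correction = 0.2264172 × 1538.2 = 348.3 mGal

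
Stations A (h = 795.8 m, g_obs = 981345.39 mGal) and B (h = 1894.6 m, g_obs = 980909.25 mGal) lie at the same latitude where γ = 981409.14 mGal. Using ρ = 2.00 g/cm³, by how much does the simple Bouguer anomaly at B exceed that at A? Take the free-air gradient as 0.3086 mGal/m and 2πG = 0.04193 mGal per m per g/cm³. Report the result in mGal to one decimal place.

-189.2

Δg_SB(A) = 981345.39 − 981409.14 + 0.3086×795.8 − 0.04193×2.00×795.8 = 115.10 mGal
Δg_SB(B) = 980909.25 − 981409.14 + 0.3086×1894.6 − 0.04193×2.00×1894.6 = -74.10 mGal
Difference = -74.10 − (115.10) = -189.20 mGal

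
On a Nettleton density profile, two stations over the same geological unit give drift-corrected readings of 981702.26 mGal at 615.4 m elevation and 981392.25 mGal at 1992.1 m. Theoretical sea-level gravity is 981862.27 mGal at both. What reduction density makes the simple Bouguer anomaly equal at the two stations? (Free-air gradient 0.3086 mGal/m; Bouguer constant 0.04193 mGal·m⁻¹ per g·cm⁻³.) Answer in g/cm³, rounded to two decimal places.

1.99

Δg_obs = 981392.25 − 981702.26 = -310.01 mGal over Δh = 1992.1 − 615.4 = 1376.7 m
Equal Bouguer anomalies ⇒ Δg_obs + (0.3086 − 0.04193ρ)·Δh = 0
0.3086 − 0.04193ρ = −Δg_obs/Δh = 0.22518
ρ = (0.3086 − 0.22518) / 0.04193 = 1.99 g/cm³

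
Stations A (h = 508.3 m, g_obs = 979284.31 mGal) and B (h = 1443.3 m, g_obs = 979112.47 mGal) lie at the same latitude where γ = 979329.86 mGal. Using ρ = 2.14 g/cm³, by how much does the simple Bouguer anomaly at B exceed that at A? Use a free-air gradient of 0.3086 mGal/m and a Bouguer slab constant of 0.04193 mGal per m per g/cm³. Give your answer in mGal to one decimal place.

32.8

Δg_SB(A) = 979284.31 − 979329.86 + 0.3086×508.3 − 0.04193×2.14×508.3 = 65.70 mGal
Δg_SB(B) = 979112.47 − 979329.86 + 0.3086×1443.3 − 0.04193×2.14×1443.3 = 98.50 mGal
Difference = 98.50 − (65.70) = 32.80 mGal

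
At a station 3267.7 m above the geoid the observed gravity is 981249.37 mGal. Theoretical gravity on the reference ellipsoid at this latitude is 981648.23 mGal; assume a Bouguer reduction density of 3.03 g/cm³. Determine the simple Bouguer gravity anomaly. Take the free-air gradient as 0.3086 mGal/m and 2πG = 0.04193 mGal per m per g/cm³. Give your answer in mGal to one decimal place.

Free-air correction = 0.3086 × 3267.7 = 1008.41 mGal
Free-air anomaly = 981249.37 − 981648.23 + (1008.41) = 609.55 mGal
Bouguer slab correction = 0.04193 × 3.03 × 3267.7 = 415.15 mGal
Simple Bouguer anomaly = 609.55 − (415.15) = 194.40 mGal

194.4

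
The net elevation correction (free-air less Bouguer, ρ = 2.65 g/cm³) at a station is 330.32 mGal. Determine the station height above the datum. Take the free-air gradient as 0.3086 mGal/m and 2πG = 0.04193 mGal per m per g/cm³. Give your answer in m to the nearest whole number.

Combined gradient = 0.3086 − 0.04193 × 2.65 = 0.1974855 mGal/m
h = 330.32 / 0.1974855 = 1672.63 m

1673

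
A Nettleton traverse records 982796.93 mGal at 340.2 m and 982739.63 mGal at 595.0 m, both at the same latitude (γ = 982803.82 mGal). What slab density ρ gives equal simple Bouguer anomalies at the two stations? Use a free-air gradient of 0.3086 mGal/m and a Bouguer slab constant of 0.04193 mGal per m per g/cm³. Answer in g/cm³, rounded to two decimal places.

Δg_obs = 982739.63 − 982796.93 = -57.30 mGal over Δh = 595.0 − 340.2 = 254.8 m
Equal Bouguer anomalies ⇒ Δg_obs + (0.3086 − 0.04193ρ)·Δh = 0
0.3086 − 0.04193ρ = −Δg_obs/Δh = 0.22488
ρ = (0.3086 − 0.22488) / 0.04193 = 2.00 g/cm³

2.00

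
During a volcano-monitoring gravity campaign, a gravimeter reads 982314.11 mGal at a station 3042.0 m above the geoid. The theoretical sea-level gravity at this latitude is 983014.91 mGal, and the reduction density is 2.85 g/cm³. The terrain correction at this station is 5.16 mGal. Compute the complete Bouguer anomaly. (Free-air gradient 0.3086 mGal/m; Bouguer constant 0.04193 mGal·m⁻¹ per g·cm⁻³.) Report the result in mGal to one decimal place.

Free-air correction = 0.3086 × 3042.0 = 938.76 mGal
Free-air anomaly = 982314.11 − 983014.91 + (938.76) = 237.96 mGal
Bouguer slab correction = 0.04193 × 2.85 × 3042.0 = 363.52 mGal
Simple Bouguer anomaly = 237.96 − (363.52) = -125.56 mGal
Complete Bouguer anomaly = -125.56 + 5.16 = -120.40 mGal

-120.4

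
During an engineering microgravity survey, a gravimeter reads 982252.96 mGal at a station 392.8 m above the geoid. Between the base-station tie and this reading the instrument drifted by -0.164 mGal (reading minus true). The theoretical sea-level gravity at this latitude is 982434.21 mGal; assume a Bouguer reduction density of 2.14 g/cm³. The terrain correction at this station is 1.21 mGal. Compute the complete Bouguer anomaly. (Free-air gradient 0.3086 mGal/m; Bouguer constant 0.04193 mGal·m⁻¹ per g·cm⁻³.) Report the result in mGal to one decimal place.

-93.9

Drift-corrected reading = 982252.96 − (-0.164) = 982253.124 mGal
Free-air correction = 0.3086 × 392.8 = 121.22 mGal
Free-air anomaly = 982253.124 − 982434.21 + (121.22) = -59.866 mGal
Bouguer slab correction = 0.04193 × 2.14 × 392.8 = 35.25 mGal
Simple Bouguer anomaly = -59.866 − (35.25) = -95.116 mGal
Complete Bouguer anomaly = -95.116 + 1.21 = -93.906 mGal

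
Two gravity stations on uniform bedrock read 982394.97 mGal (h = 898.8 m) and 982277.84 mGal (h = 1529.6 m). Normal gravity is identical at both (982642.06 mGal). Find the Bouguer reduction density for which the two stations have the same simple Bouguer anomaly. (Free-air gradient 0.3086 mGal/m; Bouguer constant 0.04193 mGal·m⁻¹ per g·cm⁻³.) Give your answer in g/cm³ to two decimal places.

Δg_obs = 982277.84 − 982394.97 = -117.13 mGal over Δh = 1529.6 − 898.8 = 630.8 m
Equal Bouguer anomalies ⇒ Δg_obs + (0.3086 − 0.04193ρ)·Δh = 0
0.3086 − 0.04193ρ = −Δg_obs/Δh = 0.18568
ρ = (0.3086 − 0.18568) / 0.04193 = 2.93 g/cm³

2.93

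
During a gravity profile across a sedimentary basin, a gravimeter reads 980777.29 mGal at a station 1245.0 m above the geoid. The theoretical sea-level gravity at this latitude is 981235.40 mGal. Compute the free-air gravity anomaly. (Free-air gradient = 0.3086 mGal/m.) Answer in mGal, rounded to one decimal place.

-73.9

Free-air correction = 0.3086 × 1245.0 = 384.21 mGal
Free-air anomaly = 980777.29 − 981235.40 + (384.21) = -73.90 mGal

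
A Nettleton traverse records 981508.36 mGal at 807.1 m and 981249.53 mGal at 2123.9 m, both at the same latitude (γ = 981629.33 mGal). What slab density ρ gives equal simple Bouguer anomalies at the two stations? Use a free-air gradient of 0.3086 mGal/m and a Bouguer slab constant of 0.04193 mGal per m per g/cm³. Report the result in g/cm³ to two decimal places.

2.67

Δg_obs = 981249.53 − 981508.36 = -258.83 mGal over Δh = 2123.9 − 807.1 = 1316.8 m
Equal Bouguer anomalies ⇒ Δg_obs + (0.3086 − 0.04193ρ)·Δh = 0
0.3086 − 0.04193ρ = −Δg_obs/Δh = 0.19656
ρ = (0.3086 − 0.19656) / 0.04193 = 2.67 g/cm³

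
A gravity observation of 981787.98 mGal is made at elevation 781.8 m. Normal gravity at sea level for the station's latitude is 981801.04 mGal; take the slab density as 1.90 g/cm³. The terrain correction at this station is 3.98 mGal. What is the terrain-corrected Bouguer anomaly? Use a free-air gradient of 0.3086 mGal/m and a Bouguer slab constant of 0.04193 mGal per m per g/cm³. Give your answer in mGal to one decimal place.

Free-air correction = 0.3086 × 781.8 = 241.26 mGal
Free-air anomaly = 981787.98 − 981801.04 + (241.26) = 228.20 mGal
Bouguer slab correction = 0.04193 × 1.90 × 781.8 = 62.28 mGal
Simple Bouguer anomaly = 228.20 − (62.28) = 165.92 mGal
Complete Bouguer anomaly = 165.92 + 3.98 = 169.90 mGal

169.9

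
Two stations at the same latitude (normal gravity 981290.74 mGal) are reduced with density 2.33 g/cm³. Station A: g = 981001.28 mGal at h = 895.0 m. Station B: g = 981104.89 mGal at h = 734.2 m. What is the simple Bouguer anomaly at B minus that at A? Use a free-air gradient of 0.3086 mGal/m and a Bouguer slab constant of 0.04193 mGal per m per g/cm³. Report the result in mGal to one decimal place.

Δg_SB(A) = 981001.28 − 981290.74 + 0.3086×895.0 − 0.04193×2.33×895.0 = -100.70 mGal
Δg_SB(B) = 981104.89 − 981290.74 + 0.3086×734.2 − 0.04193×2.33×734.2 = -31.00 mGal
Difference = -31.00 − (-100.70) = 69.70 mGal

69.7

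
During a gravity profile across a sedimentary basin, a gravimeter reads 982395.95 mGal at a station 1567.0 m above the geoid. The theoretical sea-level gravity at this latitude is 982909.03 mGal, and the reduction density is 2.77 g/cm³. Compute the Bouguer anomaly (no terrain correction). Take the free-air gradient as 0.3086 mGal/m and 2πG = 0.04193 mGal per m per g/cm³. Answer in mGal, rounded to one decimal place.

Free-air correction = 0.3086 × 1567.0 = 483.58 mGal
Free-air anomaly = 982395.95 − 982909.03 + (483.58) = -29.50 mGal
Bouguer slab correction = 0.04193 × 2.77 × 1567.0 = 182.00 mGal
Simple Bouguer anomaly = -29.50 − (182.00) = -211.50 mGal

-211.5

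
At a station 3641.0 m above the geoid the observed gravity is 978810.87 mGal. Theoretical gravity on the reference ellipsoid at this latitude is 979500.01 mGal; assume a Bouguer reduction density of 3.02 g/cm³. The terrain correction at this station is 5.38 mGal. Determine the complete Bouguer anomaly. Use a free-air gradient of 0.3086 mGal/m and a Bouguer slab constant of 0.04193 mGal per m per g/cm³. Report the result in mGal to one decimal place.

-21.2

Free-air correction = 0.3086 × 3641.0 = 1123.61 mGal
Free-air anomaly = 978810.87 − 979500.01 + (1123.61) = 434.47 mGal
Bouguer slab correction = 0.04193 × 3.02 × 3641.0 = 461.05 mGal
Simple Bouguer anomaly = 434.47 − (461.05) = -26.58 mGal
Complete Bouguer anomaly = -26.58 + 5.38 = -21.20 mGal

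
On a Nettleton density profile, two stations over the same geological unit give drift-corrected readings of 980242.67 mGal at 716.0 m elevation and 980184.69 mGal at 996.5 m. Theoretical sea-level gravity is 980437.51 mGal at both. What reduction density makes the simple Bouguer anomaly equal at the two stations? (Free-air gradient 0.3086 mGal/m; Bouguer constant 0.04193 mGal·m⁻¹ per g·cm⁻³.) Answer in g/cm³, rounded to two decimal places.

2.43

Δg_obs = 980184.69 − 980242.67 = -57.98 mGal over Δh = 996.5 − 716.0 = 280.5 m
Equal Bouguer anomalies ⇒ Δg_obs + (0.3086 − 0.04193ρ)·Δh = 0
0.3086 − 0.04193ρ = −Δg_obs/Δh = 0.20670
ρ = (0.3086 − 0.20670) / 0.04193 = 2.43 g/cm³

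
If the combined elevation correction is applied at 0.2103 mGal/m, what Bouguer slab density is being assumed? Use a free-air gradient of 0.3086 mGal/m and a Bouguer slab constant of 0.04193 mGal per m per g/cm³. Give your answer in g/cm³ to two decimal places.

0.2103 = 0.3086 − 0.04193 × ρ
ρ = (0.3086 − 0.2103) / 0.04193 = 2.34 g/cm³

2.34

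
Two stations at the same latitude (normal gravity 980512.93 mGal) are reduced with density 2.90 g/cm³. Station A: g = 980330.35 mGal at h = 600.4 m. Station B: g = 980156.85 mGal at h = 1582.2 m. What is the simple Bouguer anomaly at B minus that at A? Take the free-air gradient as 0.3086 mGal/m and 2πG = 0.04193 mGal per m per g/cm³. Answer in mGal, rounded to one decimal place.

Δg_SB(A) = 980330.35 − 980512.93 + 0.3086×600.4 − 0.04193×2.90×600.4 = -70.30 mGal
Δg_SB(B) = 980156.85 − 980512.93 + 0.3086×1582.2 − 0.04193×2.90×1582.2 = -60.20 mGal
Difference = -60.20 − (-70.30) = 10.10 mGal

10.1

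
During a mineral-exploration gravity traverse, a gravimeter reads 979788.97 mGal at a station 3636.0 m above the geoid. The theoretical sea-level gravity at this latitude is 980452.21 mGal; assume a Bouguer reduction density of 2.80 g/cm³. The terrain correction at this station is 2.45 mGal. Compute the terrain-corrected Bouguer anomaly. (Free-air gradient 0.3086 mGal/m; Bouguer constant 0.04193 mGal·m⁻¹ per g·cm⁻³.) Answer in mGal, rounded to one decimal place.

34.4

Free-air correction = 0.3086 × 3636.0 = 1122.07 mGal
Free-air anomaly = 979788.97 − 980452.21 + (1122.07) = 458.83 mGal
Bouguer slab correction = 0.04193 × 2.80 × 3636.0 = 426.88 mGal
Simple Bouguer anomaly = 458.83 − (426.88) = 31.95 mGal
Complete Bouguer anomaly = 31.95 + 2.45 = 34.40 mGal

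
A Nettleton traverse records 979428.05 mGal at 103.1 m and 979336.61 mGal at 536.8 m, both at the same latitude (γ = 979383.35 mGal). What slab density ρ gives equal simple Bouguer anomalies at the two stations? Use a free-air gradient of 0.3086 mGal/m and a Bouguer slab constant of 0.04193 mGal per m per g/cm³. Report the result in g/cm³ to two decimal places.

Δg_obs = 979336.61 − 979428.05 = -91.44 mGal over Δh = 536.8 − 103.1 = 433.7 m
Equal Bouguer anomalies ⇒ Δg_obs + (0.3086 − 0.04193ρ)·Δh = 0
0.3086 − 0.04193ρ = −Δg_obs/Δh = 0.21084
ρ = (0.3086 − 0.21084) / 0.04193 = 2.33 g/cm³

2.33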